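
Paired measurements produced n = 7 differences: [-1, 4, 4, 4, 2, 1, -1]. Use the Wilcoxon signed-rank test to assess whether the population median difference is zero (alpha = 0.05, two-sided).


Step 1: Drop any zero differences (none here) and take |d_i|.
|d| = [1, 4, 4, 4, 2, 1, 1]
Step 2: Midrank |d_i| (ties get averaged ranks).
ranks: |1|->2, |4|->6, |4|->6, |4|->6, |2|->4, |1|->2, |1|->2
Step 3: Attach original signs; sum ranks with positive sign and with negative sign.
W+ = 6 + 6 + 6 + 4 + 2 = 24
W- = 2 + 2 = 4
(Check: W+ + W- = 28 should equal n(n+1)/2 = 28.)
Step 4: Test statistic W = min(W+, W-) = 4.
Step 5: Ties in |d|, so use the tie-corrected normal approximation.
        E[W] = n(n+1)/4 = 7*8/4 = 14.
        Tie groups: |d|=1 (t=3), |d|=4 (t=3); sum(t^3 - t) = 48.
        Var[W] = n(n+1)(2n+1)/24 - sum(t^3-t)/48 = 840/24 - 48/48 = 34.
        z = (W - E[W]) / sqrt(Var[W]) = (4 - 14) / 5.8310 = -1.7150.
        Two-sided p = 2*Phi(z) = 0.086348.
Step 6: alpha = 0.05. fail to reject H0.

W+ = 24, W- = 4, W = min = 4, p = 0.086348, fail to reject H0.


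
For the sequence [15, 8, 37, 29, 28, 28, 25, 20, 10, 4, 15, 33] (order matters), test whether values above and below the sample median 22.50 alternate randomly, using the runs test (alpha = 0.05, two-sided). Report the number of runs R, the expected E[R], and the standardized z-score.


Step 1: Compute median = 22.50; label A = above, B = below.
Labels in order: BBAAAAABBBBA  (n_A = 6, n_B = 6)
Step 2: Count runs R = 4.
Step 3: Under H0 (random ordering), E[R] = 2*n_A*n_B/(n_A+n_B) + 1 = 2*6*6/12 + 1 = 7.0000.
        Var[R] = 2*n_A*n_B*(2*n_A*n_B - n_A - n_B) / ((n_A+n_B)^2 * (n_A+n_B-1)) = 4320/1584 = 2.7273.
        SD[R] = 1.6514.
Step 4: Continuity-corrected z = (R + 0.5 - E[R]) / SD[R] = (4 + 0.5 - 7.0000) / 1.6514 = -1.5138.
Step 5: Two-sided p-value via normal approximation = 2*(1 - Phi(|z|)) = 0.130070.
Step 6: alpha = 0.05. fail to reject H0.

R = 4, z = -1.5138, p = 0.130070, fail to reject H0.


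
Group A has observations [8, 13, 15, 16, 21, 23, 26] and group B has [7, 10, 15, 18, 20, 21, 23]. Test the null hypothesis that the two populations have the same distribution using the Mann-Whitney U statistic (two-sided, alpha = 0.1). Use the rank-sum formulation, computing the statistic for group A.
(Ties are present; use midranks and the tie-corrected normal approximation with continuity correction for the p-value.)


Step 1: Combine and sort all 14 observations; assign midranks.
sorted (value, group): (7,Y), (8,X), (10,Y), (13,X), (15,X), (15,Y), (16,X), (18,Y), (20,Y), (21,X), (21,Y), (23,X), (23,Y), (26,X)
ranks: 7->1, 8->2, 10->3, 13->4, 15->5.5, 15->5.5, 16->7, 18->8, 20->9, 21->10.5, 21->10.5, 23->12.5, 23->12.5, 26->14
Step 2: Rank sum for X: R1 = 2 + 4 + 5.5 + 7 + 10.5 + 12.5 + 14 = 55.5.
Step 3: U_X = R1 - n1(n1+1)/2 = 55.5 - 7*8/2 = 55.5 - 28 = 27.5.
       U_Y = n1*n2 - U_X = 49 - 27.5 = 21.5.
Step 4: Ties are present, so use the tie-corrected normal approximation (with continuity correction) for the p-value.
Step 5: p-value = 0.748592; compare to alpha = 0.1. fail to reject H0.

U_X = 27.5, p = 0.748592, fail to reject H0 at alpha = 0.1.


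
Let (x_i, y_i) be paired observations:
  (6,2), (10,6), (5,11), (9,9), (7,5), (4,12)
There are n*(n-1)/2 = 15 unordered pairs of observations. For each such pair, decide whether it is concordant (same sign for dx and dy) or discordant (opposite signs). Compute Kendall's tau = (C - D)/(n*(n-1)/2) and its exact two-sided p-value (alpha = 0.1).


Step 1: Enumerate the 15 unordered pairs (i,j) with i<j and classify each by sign(x_j-x_i) * sign(y_j-y_i).
  (1,2):dx=+4,dy=+4->C; (1,3):dx=-1,dy=+9->D; (1,4):dx=+3,dy=+7->C; (1,5):dx=+1,dy=+3->C
  (1,6):dx=-2,dy=+10->D; (2,3):dx=-5,dy=+5->D; (2,4):dx=-1,dy=+3->D; (2,5):dx=-3,dy=-1->C
  (2,6):dx=-6,dy=+6->D; (3,4):dx=+4,dy=-2->D; (3,5):dx=+2,dy=-6->D; (3,6):dx=-1,dy=+1->D
  (4,5):dx=-2,dy=-4->C; (4,6):dx=-5,dy=+3->D; (5,6):dx=-3,dy=+7->D
Step 2: C = 5, D = 10, total pairs = 15.
Step 3: tau = (C - D)/(n(n-1)/2) = (5 - 10)/15 = -0.333333.
Step 4: Exact two-sided p-value (enumerate n! = 720 permutations of y under H0): p = 0.469444.
Step 5: alpha = 0.1. fail to reject H0.

tau_b = -0.3333 (C=5, D=10), p = 0.469444, fail to reject H0.


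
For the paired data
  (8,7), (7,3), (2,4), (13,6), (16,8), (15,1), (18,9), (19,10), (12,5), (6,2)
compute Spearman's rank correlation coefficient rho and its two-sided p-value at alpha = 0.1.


Step 1: Rank x and y separately (midranks; no ties here).
rank(x): 8->4, 7->3, 2->1, 13->6, 16->8, 15->7, 18->9, 19->10, 12->5, 6->2
rank(y): 7->7, 3->3, 4->4, 6->6, 8->8, 1->1, 9->9, 10->10, 5->5, 2->2
Step 2: d_i = R_x(i) - R_y(i); compute d_i^2.
  (4-7)^2=9, (3-3)^2=0, (1-4)^2=9, (6-6)^2=0, (8-8)^2=0, (7-1)^2=36, (9-9)^2=0, (10-10)^2=0, (5-5)^2=0, (2-2)^2=0
sum(d^2) = 54.
Step 3: rho = 1 - 6*54 / (10*(10^2 - 1)) = 1 - 324/990 = 0.672727.
Step 4: Under H0, t = rho * sqrt((n-2)/(1-rho^2)) = 2.5717 ~ t(8).
Step 5: Two-sided p-value from the t-distribution with 8 df = 0.033041.
Step 6: alpha = 0.1. reject H0.

rho = 0.6727, p = 0.033041, reject H0 at alpha = 0.1.


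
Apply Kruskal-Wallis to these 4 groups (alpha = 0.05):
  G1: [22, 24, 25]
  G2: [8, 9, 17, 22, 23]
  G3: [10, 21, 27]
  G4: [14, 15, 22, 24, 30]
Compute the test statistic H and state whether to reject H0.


Step 1: Combine all N = 16 observations and assign midranks.
sorted (value, group, rank): (8,G2,1), (9,G2,2), (10,G3,3), (14,G4,4), (15,G4,5), (17,G2,6), (21,G3,7), (22,G1,9), (22,G2,9), (22,G4,9), (23,G2,11), (24,G1,12.5), (24,G4,12.5), (25,G1,14), (27,G3,15), (30,G4,16)
Step 2: Sum ranks within each group.
R_1 = 35.5 (n_1 = 3)
R_2 = 29 (n_2 = 5)
R_3 = 25 (n_3 = 3)
R_4 = 46.5 (n_4 = 5)
Step 3: H = 12/(N(N+1)) * sum(R_i^2/n_i) - 3(N+1)
     = 12/(16*17) * (35.5^2/3 + 29^2/5 + 25^2/3 + 46.5^2/5) - 3*17
     = 0.044118 * 1229.07 - 51
     = 3.223529.
Step 4: Ties present; correction factor C = 1 - 30/(16^3 - 16) = 0.992647. Corrected H = 3.223529 / 0.992647 = 3.247407.
Step 5: Under H0, H ~ chi^2(3); p-value = 0.355030.
Step 6: alpha = 0.05. fail to reject H0.

H = 3.2474, df = 3, p = 0.355030, fail to reject H0.


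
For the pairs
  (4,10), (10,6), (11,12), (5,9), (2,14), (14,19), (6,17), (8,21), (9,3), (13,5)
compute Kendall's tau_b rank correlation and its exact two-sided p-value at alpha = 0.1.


Step 1: Enumerate the 45 unordered pairs (i,j) with i<j and classify each by sign(x_j-x_i) * sign(y_j-y_i).
  (1,2):dx=+6,dy=-4->D; (1,3):dx=+7,dy=+2->C; (1,4):dx=+1,dy=-1->D; (1,5):dx=-2,dy=+4->D
  (1,6):dx=+10,dy=+9->C; (1,7):dx=+2,dy=+7->C; (1,8):dx=+4,dy=+11->C; (1,9):dx=+5,dy=-7->D
  (1,10):dx=+9,dy=-5->D; (2,3):dx=+1,dy=+6->C; (2,4):dx=-5,dy=+3->D; (2,5):dx=-8,dy=+8->D
  (2,6):dx=+4,dy=+13->C; (2,7):dx=-4,dy=+11->D; (2,8):dx=-2,dy=+15->D; (2,9):dx=-1,dy=-3->C
  (2,10):dx=+3,dy=-1->D; (3,4):dx=-6,dy=-3->C; (3,5):dx=-9,dy=+2->D; (3,6):dx=+3,dy=+7->C
  (3,7):dx=-5,dy=+5->D; (3,8):dx=-3,dy=+9->D; (3,9):dx=-2,dy=-9->C; (3,10):dx=+2,dy=-7->D
  (4,5):dx=-3,dy=+5->D; (4,6):dx=+9,dy=+10->C; (4,7):dx=+1,dy=+8->C; (4,8):dx=+3,dy=+12->C
  (4,9):dx=+4,dy=-6->D; (4,10):dx=+8,dy=-4->D; (5,6):dx=+12,dy=+5->C; (5,7):dx=+4,dy=+3->C
  (5,8):dx=+6,dy=+7->C; (5,9):dx=+7,dy=-11->D; (5,10):dx=+11,dy=-9->D; (6,7):dx=-8,dy=-2->C
  (6,8):dx=-6,dy=+2->D; (6,9):dx=-5,dy=-16->C; (6,10):dx=-1,dy=-14->C; (7,8):dx=+2,dy=+4->C
  (7,9):dx=+3,dy=-14->D; (7,10):dx=+7,dy=-12->D; (8,9):dx=+1,dy=-18->D; (8,10):dx=+5,dy=-16->D
  (9,10):dx=+4,dy=+2->C
Step 2: C = 21, D = 24, total pairs = 45.
Step 3: tau = (C - D)/(n(n-1)/2) = (21 - 24)/45 = -0.066667.
Step 4: Exact two-sided p-value (enumerate n! = 3628800 permutations of y under H0): p = 0.861801.
Step 5: alpha = 0.1. fail to reject H0.

tau_b = -0.0667 (C=21, D=24), p = 0.861801, fail to reject H0.


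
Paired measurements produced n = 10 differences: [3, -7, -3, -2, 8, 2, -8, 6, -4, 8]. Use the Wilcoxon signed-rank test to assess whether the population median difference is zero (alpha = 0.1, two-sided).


Step 1: Drop any zero differences (none here) and take |d_i|.
|d| = [3, 7, 3, 2, 8, 2, 8, 6, 4, 8]
Step 2: Midrank |d_i| (ties get averaged ranks).
ranks: |3|->3.5, |7|->7, |3|->3.5, |2|->1.5, |8|->9, |2|->1.5, |8|->9, |6|->6, |4|->5, |8|->9
Step 3: Attach original signs; sum ranks with positive sign and with negative sign.
W+ = 3.5 + 9 + 1.5 + 6 + 9 = 29
W- = 7 + 3.5 + 1.5 + 9 + 5 = 26
(Check: W+ + W- = 55 should equal n(n+1)/2 = 55.)
Step 4: Test statistic W = min(W+, W-) = 26.
Step 5: Ties in |d|, so use the tie-corrected normal approximation.
        E[W] = n(n+1)/4 = 10*11/4 = 27.5.
        Tie groups: |d|=2 (t=2), |d|=3 (t=2), |d|=8 (t=3); sum(t^3 - t) = 36.
        Var[W] = n(n+1)(2n+1)/24 - sum(t^3-t)/48 = 2310/24 - 36/48 = 95.5.
        z = (W - E[W]) / sqrt(Var[W]) = (26 - 27.5) / 9.7724 = -0.1535.
        Two-sided p = 2*Phi(z) = 0.878009.
Step 6: alpha = 0.1. fail to reject H0.

W+ = 29, W- = 26, W = min = 26, p = 0.878009, fail to reject H0.


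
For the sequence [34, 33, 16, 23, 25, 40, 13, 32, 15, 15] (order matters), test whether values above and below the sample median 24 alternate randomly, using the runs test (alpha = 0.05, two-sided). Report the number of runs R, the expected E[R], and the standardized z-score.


Step 1: Compute median = 24; label A = above, B = below.
Labels in order: AABBAABABB  (n_A = 5, n_B = 5)
Step 2: Count runs R = 6.
Step 3: Under H0 (random ordering), E[R] = 2*n_A*n_B/(n_A+n_B) + 1 = 2*5*5/10 + 1 = 6.0000.
        Var[R] = 2*n_A*n_B*(2*n_A*n_B - n_A - n_B) / ((n_A+n_B)^2 * (n_A+n_B-1)) = 2000/900 = 2.2222.
        SD[R] = 1.4907.
Step 4: R = E[R], so z = 0 with no continuity correction.
Step 5: Two-sided p-value via normal approximation = 2*(1 - Phi(|z|)) = 1.000000.
Step 6: alpha = 0.05. fail to reject H0.

R = 6, z = 0.0000, p = 1.000000, fail to reject H0.


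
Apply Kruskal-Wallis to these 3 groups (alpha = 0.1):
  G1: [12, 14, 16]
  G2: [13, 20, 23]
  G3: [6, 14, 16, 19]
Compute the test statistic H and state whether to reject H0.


Step 1: Combine all N = 10 observations and assign midranks.
sorted (value, group, rank): (6,G3,1), (12,G1,2), (13,G2,3), (14,G1,4.5), (14,G3,4.5), (16,G1,6.5), (16,G3,6.5), (19,G3,8), (20,G2,9), (23,G2,10)
Step 2: Sum ranks within each group.
R_1 = 13 (n_1 = 3)
R_2 = 22 (n_2 = 3)
R_3 = 20 (n_3 = 4)
Step 3: H = 12/(N(N+1)) * sum(R_i^2/n_i) - 3(N+1)
     = 12/(10*11) * (13^2/3 + 22^2/3 + 20^2/4) - 3*11
     = 0.109091 * 317.667 - 33
     = 1.654545.
Step 4: Ties present; correction factor C = 1 - 12/(10^3 - 10) = 0.987879. Corrected H = 1.654545 / 0.987879 = 1.674847.
Step 5: Under H0, H ~ chi^2(2); p-value = 0.432824.
Step 6: alpha = 0.1. fail to reject H0.

H = 1.6748, df = 2, p = 0.432824, fail to reject H0.


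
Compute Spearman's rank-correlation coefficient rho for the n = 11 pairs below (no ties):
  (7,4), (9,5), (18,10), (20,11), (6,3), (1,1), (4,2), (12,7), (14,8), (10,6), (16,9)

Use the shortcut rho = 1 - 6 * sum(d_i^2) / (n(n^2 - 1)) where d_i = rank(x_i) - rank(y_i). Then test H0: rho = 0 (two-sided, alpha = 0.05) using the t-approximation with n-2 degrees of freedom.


Step 1: Rank x and y separately (midranks; no ties here).
rank(x): 7->4, 9->5, 18->10, 20->11, 6->3, 1->1, 4->2, 12->7, 14->8, 10->6, 16->9
rank(y): 4->4, 5->5, 10->10, 11->11, 3->3, 1->1, 2->2, 7->7, 8->8, 6->6, 9->9
Step 2: d_i = R_x(i) - R_y(i); compute d_i^2.
  (4-4)^2=0, (5-5)^2=0, (10-10)^2=0, (11-11)^2=0, (3-3)^2=0, (1-1)^2=0, (2-2)^2=0, (7-7)^2=0, (8-8)^2=0, (6-6)^2=0, (9-9)^2=0
sum(d^2) = 0.
Step 3: rho = 1 - 6*0 / (11*(11^2 - 1)) = 1 - 0/1320 = 1.000000.
Step 5: Two-sided p-value from the t-distribution with 9 df = 0.000000.
Step 6: alpha = 0.05. reject H0.

rho = 1.0000, p = 0.000000, reject H0 at alpha = 0.05.


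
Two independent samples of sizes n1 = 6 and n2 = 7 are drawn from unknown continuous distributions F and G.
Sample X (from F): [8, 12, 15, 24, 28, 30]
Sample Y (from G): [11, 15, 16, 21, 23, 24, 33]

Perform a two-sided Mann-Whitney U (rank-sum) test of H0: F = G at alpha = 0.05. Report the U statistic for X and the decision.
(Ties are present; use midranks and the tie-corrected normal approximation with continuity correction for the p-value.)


Step 1: Combine and sort all 13 observations; assign midranks.
sorted (value, group): (8,X), (11,Y), (12,X), (15,X), (15,Y), (16,Y), (21,Y), (23,Y), (24,X), (24,Y), (28,X), (30,X), (33,Y)
ranks: 8->1, 11->2, 12->3, 15->4.5, 15->4.5, 16->6, 21->7, 23->8, 24->9.5, 24->9.5, 28->11, 30->12, 33->13
Step 2: Rank sum for X: R1 = 1 + 3 + 4.5 + 9.5 + 11 + 12 = 41.
Step 3: U_X = R1 - n1(n1+1)/2 = 41 - 6*7/2 = 41 - 21 = 20.
       U_Y = n1*n2 - U_X = 42 - 20 = 22.
Step 4: Ties are present, so use the tie-corrected normal approximation (with continuity correction) for the p-value.
Step 5: p-value = 0.942900; compare to alpha = 0.05. fail to reject H0.

U_X = 20, p = 0.942900, fail to reject H0 at alpha = 0.05.


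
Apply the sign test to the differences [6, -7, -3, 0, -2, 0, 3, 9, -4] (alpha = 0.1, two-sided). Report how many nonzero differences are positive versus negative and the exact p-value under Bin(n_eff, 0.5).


Step 1: Discard zero differences. Original n = 9; n_eff = number of nonzero differences = 7.
Nonzero differences (with sign): +6, -7, -3, -2, +3, +9, -4
Step 2: Count signs: positive = 3, negative = 4.
Step 3: Under H0: P(positive) = 0.5, so the number of positives S ~ Bin(7, 0.5).
Step 4: Two-sided exact p-value = sum of Bin(7,0.5) probabilities at or below the observed probability = 1.000000.
Step 5: alpha = 0.1. fail to reject H0.

n_eff = 7, pos = 3, neg = 4, p = 1.000000, fail to reject H0.


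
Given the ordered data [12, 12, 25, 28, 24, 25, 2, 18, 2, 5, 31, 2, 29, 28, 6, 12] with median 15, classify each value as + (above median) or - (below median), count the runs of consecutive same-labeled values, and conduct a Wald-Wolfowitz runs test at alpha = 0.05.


Step 1: Compute median = 15; label A = above, B = below.
Labels in order: BBAAAABABBABAABB  (n_A = 8, n_B = 8)
Step 2: Count runs R = 9.
Step 3: Under H0 (random ordering), E[R] = 2*n_A*n_B/(n_A+n_B) + 1 = 2*8*8/16 + 1 = 9.0000.
        Var[R] = 2*n_A*n_B*(2*n_A*n_B - n_A - n_B) / ((n_A+n_B)^2 * (n_A+n_B-1)) = 14336/3840 = 3.7333.
        SD[R] = 1.9322.
Step 4: R = E[R], so z = 0 with no continuity correction.
Step 5: Two-sided p-value via normal approximation = 2*(1 - Phi(|z|)) = 1.000000.
Step 6: alpha = 0.05. fail to reject H0.

R = 9, z = 0.0000, p = 1.000000, fail to reject H0.


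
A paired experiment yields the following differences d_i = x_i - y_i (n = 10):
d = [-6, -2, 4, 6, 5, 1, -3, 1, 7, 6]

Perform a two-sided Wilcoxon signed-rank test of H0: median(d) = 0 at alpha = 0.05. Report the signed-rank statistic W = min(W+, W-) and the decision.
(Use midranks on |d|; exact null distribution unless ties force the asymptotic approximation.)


Step 1: Drop any zero differences (none here) and take |d_i|.
|d| = [6, 2, 4, 6, 5, 1, 3, 1, 7, 6]
Step 2: Midrank |d_i| (ties get averaged ranks).
ranks: |6|->8, |2|->3, |4|->5, |6|->8, |5|->6, |1|->1.5, |3|->4, |1|->1.5, |7|->10, |6|->8
Step 3: Attach original signs; sum ranks with positive sign and with negative sign.
W+ = 5 + 8 + 6 + 1.5 + 1.5 + 10 + 8 = 40
W- = 8 + 3 + 4 = 15
(Check: W+ + W- = 55 should equal n(n+1)/2 = 55.)
Step 4: Test statistic W = min(W+, W-) = 15.
Step 5: Ties in |d|, so use the tie-corrected normal approximation.
        E[W] = n(n+1)/4 = 10*11/4 = 27.5.
        Tie groups: |d|=1 (t=2), |d|=6 (t=3); sum(t^3 - t) = 30.
        Var[W] = n(n+1)(2n+1)/24 - sum(t^3-t)/48 = 2310/24 - 30/48 = 95.625.
        z = (W - E[W]) / sqrt(Var[W]) = (15 - 27.5) / 9.7788 = -1.2783.
        Two-sided p = 2*Phi(z) = 0.201152.
Step 6: alpha = 0.05. fail to reject H0.

W+ = 40, W- = 15, W = min = 15, p = 0.201152, fail to reject H0.


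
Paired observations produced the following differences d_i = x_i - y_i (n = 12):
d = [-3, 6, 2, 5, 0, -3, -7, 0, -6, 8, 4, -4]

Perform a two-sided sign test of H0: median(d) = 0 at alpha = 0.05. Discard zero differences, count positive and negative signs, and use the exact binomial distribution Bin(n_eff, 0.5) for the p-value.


Step 1: Discard zero differences. Original n = 12; n_eff = number of nonzero differences = 10.
Nonzero differences (with sign): -3, +6, +2, +5, -3, -7, -6, +8, +4, -4
Step 2: Count signs: positive = 5, negative = 5.
Step 3: Under H0: P(positive) = 0.5, so the number of positives S ~ Bin(10, 0.5).
Step 4: Two-sided exact p-value = sum of Bin(10,0.5) probabilities at or below the observed probability = 1.000000.
Step 5: alpha = 0.05. fail to reject H0.

n_eff = 10, pos = 5, neg = 5, p = 1.000000, fail to reject H0.


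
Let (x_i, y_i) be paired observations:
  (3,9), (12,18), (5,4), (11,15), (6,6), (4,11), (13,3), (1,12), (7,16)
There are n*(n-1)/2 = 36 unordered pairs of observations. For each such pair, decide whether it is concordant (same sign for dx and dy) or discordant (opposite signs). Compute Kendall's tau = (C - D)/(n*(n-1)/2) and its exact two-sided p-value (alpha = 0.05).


Step 1: Enumerate the 36 unordered pairs (i,j) with i<j and classify each by sign(x_j-x_i) * sign(y_j-y_i).
  (1,2):dx=+9,dy=+9->C; (1,3):dx=+2,dy=-5->D; (1,4):dx=+8,dy=+6->C; (1,5):dx=+3,dy=-3->D
  (1,6):dx=+1,dy=+2->C; (1,7):dx=+10,dy=-6->D; (1,8):dx=-2,dy=+3->D; (1,9):dx=+4,dy=+7->C
  (2,3):dx=-7,dy=-14->C; (2,4):dx=-1,dy=-3->C; (2,5):dx=-6,dy=-12->C; (2,6):dx=-8,dy=-7->C
  (2,7):dx=+1,dy=-15->D; (2,8):dx=-11,dy=-6->C; (2,9):dx=-5,dy=-2->C; (3,4):dx=+6,dy=+11->C
  (3,5):dx=+1,dy=+2->C; (3,6):dx=-1,dy=+7->D; (3,7):dx=+8,dy=-1->D; (3,8):dx=-4,dy=+8->D
  (3,9):dx=+2,dy=+12->C; (4,5):dx=-5,dy=-9->C; (4,6):dx=-7,dy=-4->C; (4,7):dx=+2,dy=-12->D
  (4,8):dx=-10,dy=-3->C; (4,9):dx=-4,dy=+1->D; (5,6):dx=-2,dy=+5->D; (5,7):dx=+7,dy=-3->D
  (5,8):dx=-5,dy=+6->D; (5,9):dx=+1,dy=+10->C; (6,7):dx=+9,dy=-8->D; (6,8):dx=-3,dy=+1->D
  (6,9):dx=+3,dy=+5->C; (7,8):dx=-12,dy=+9->D; (7,9):dx=-6,dy=+13->D; (8,9):dx=+6,dy=+4->C
Step 2: C = 19, D = 17, total pairs = 36.
Step 3: tau = (C - D)/(n(n-1)/2) = (19 - 17)/36 = 0.055556.
Step 4: Exact two-sided p-value (enumerate n! = 362880 permutations of y under H0): p = 0.919455.
Step 5: alpha = 0.05. fail to reject H0.

tau_b = 0.0556 (C=19, D=17), p = 0.919455, fail to reject H0.


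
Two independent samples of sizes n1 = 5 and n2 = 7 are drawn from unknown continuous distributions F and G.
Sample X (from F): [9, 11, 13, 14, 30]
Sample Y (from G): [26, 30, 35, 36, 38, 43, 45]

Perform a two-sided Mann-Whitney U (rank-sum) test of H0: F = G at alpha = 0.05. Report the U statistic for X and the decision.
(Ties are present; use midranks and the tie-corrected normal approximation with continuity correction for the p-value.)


Step 1: Combine and sort all 12 observations; assign midranks.
sorted (value, group): (9,X), (11,X), (13,X), (14,X), (26,Y), (30,X), (30,Y), (35,Y), (36,Y), (38,Y), (43,Y), (45,Y)
ranks: 9->1, 11->2, 13->3, 14->4, 26->5, 30->6.5, 30->6.5, 35->8, 36->9, 38->10, 43->11, 45->12
Step 2: Rank sum for X: R1 = 1 + 2 + 3 + 4 + 6.5 = 16.5.
Step 3: U_X = R1 - n1(n1+1)/2 = 16.5 - 5*6/2 = 16.5 - 15 = 1.5.
       U_Y = n1*n2 - U_X = 35 - 1.5 = 33.5.
Step 4: Ties are present, so use the tie-corrected normal approximation (with continuity correction) for the p-value.
Step 5: p-value = 0.011682; compare to alpha = 0.05. reject H0.

U_X = 1.5, p = 0.011682, reject H0 at alpha = 0.05.


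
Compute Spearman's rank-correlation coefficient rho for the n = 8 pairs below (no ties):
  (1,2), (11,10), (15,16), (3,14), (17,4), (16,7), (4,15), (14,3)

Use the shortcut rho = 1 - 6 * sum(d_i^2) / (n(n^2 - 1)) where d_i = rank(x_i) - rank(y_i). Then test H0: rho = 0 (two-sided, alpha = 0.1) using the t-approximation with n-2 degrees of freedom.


Step 1: Rank x and y separately (midranks; no ties here).
rank(x): 1->1, 11->4, 15->6, 3->2, 17->8, 16->7, 4->3, 14->5
rank(y): 2->1, 10->5, 16->8, 14->6, 4->3, 7->4, 15->7, 3->2
Step 2: d_i = R_x(i) - R_y(i); compute d_i^2.
  (1-1)^2=0, (4-5)^2=1, (6-8)^2=4, (2-6)^2=16, (8-3)^2=25, (7-4)^2=9, (3-7)^2=16, (5-2)^2=9
sum(d^2) = 80.
Step 3: rho = 1 - 6*80 / (8*(8^2 - 1)) = 1 - 480/504 = 0.047619.
Step 4: Under H0, t = rho * sqrt((n-2)/(1-rho^2)) = 0.1168 ~ t(6).
Step 5: Two-sided p-value from the t-distribution with 6 df = 0.910849.
Step 6: alpha = 0.1. fail to reject H0.

rho = 0.0476, p = 0.910849, fail to reject H0 at alpha = 0.1.


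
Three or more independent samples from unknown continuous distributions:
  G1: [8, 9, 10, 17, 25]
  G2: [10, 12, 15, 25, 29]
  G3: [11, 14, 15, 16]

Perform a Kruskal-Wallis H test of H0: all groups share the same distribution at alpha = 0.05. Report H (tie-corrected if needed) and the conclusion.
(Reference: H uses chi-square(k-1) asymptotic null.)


Step 1: Combine all N = 14 observations and assign midranks.
sorted (value, group, rank): (8,G1,1), (9,G1,2), (10,G1,3.5), (10,G2,3.5), (11,G3,5), (12,G2,6), (14,G3,7), (15,G2,8.5), (15,G3,8.5), (16,G3,10), (17,G1,11), (25,G1,12.5), (25,G2,12.5), (29,G2,14)
Step 2: Sum ranks within each group.
R_1 = 30 (n_1 = 5)
R_2 = 44.5 (n_2 = 5)
R_3 = 30.5 (n_3 = 4)
Step 3: H = 12/(N(N+1)) * sum(R_i^2/n_i) - 3(N+1)
     = 12/(14*15) * (30^2/5 + 44.5^2/5 + 30.5^2/4) - 3*15
     = 0.057143 * 808.612 - 45
     = 1.206429.
Step 4: Ties present; correction factor C = 1 - 18/(14^3 - 14) = 0.993407. Corrected H = 1.206429 / 0.993407 = 1.214436.
Step 5: Under H0, H ~ chi^2(2); p-value = 0.544865.
Step 6: alpha = 0.05. fail to reject H0.

H = 1.2144, df = 2, p = 0.544865, fail to reject H0.


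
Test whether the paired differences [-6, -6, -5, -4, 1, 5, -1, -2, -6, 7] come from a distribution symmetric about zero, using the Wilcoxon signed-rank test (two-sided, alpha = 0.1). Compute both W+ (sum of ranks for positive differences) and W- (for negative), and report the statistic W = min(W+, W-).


Step 1: Drop any zero differences (none here) and take |d_i|.
|d| = [6, 6, 5, 4, 1, 5, 1, 2, 6, 7]
Step 2: Midrank |d_i| (ties get averaged ranks).
ranks: |6|->8, |6|->8, |5|->5.5, |4|->4, |1|->1.5, |5|->5.5, |1|->1.5, |2|->3, |6|->8, |7|->10
Step 3: Attach original signs; sum ranks with positive sign and with negative sign.
W+ = 1.5 + 5.5 + 10 = 17
W- = 8 + 8 + 5.5 + 4 + 1.5 + 3 + 8 = 38
(Check: W+ + W- = 55 should equal n(n+1)/2 = 55.)
Step 4: Test statistic W = min(W+, W-) = 17.
Step 5: Ties in |d|, so use the tie-corrected normal approximation.
        E[W] = n(n+1)/4 = 10*11/4 = 27.5.
        Tie groups: |d|=1 (t=2), |d|=5 (t=2), |d|=6 (t=3); sum(t^3 - t) = 36.
        Var[W] = n(n+1)(2n+1)/24 - sum(t^3-t)/48 = 2310/24 - 36/48 = 95.5.
        z = (W - E[W]) / sqrt(Var[W]) = (17 - 27.5) / 9.7724 = -1.0745.
        Two-sided p = 2*Phi(z) = 0.282619.
Step 6: alpha = 0.1. fail to reject H0.

W+ = 17, W- = 38, W = min = 17, p = 0.282619, fail to reject H0.


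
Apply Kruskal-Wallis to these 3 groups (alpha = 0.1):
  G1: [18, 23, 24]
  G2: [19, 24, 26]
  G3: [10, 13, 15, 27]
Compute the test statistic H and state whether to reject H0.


Step 1: Combine all N = 10 observations and assign midranks.
sorted (value, group, rank): (10,G3,1), (13,G3,2), (15,G3,3), (18,G1,4), (19,G2,5), (23,G1,6), (24,G1,7.5), (24,G2,7.5), (26,G2,9), (27,G3,10)
Step 2: Sum ranks within each group.
R_1 = 17.5 (n_1 = 3)
R_2 = 21.5 (n_2 = 3)
R_3 = 16 (n_3 = 4)
Step 3: H = 12/(N(N+1)) * sum(R_i^2/n_i) - 3(N+1)
     = 12/(10*11) * (17.5^2/3 + 21.5^2/3 + 16^2/4) - 3*11
     = 0.109091 * 320.167 - 33
     = 1.927273.
Step 4: Ties present; correction factor C = 1 - 6/(10^3 - 10) = 0.993939. Corrected H = 1.927273 / 0.993939 = 1.939024.
Step 5: Under H0, H ~ chi^2(2); p-value = 0.379268.
Step 6: alpha = 0.1. fail to reject H0.

H = 1.9390, df = 2, p = 0.379268, fail to reject H0.


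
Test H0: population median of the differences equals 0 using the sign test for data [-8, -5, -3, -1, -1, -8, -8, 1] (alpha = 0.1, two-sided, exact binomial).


Step 1: Discard zero differences. Original n = 8; n_eff = number of nonzero differences = 8.
Nonzero differences (with sign): -8, -5, -3, -1, -1, -8, -8, +1
Step 2: Count signs: positive = 1, negative = 7.
Step 3: Under H0: P(positive) = 0.5, so the number of positives S ~ Bin(8, 0.5).
Step 4: Two-sided exact p-value = sum of Bin(8,0.5) probabilities at or below the observed probability = 0.070312.
Step 5: alpha = 0.1. reject H0.

n_eff = 8, pos = 1, neg = 7, p = 0.070312, reject H0.


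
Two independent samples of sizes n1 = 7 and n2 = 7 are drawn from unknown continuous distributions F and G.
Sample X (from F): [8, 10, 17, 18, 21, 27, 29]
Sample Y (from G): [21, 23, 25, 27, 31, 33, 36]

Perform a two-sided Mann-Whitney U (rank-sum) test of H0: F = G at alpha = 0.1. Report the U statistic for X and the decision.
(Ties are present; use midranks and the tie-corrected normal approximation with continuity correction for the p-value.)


Step 1: Combine and sort all 14 observations; assign midranks.
sorted (value, group): (8,X), (10,X), (17,X), (18,X), (21,X), (21,Y), (23,Y), (25,Y), (27,X), (27,Y), (29,X), (31,Y), (33,Y), (36,Y)
ranks: 8->1, 10->2, 17->3, 18->4, 21->5.5, 21->5.5, 23->7, 25->8, 27->9.5, 27->9.5, 29->11, 31->12, 33->13, 36->14
Step 2: Rank sum for X: R1 = 1 + 2 + 3 + 4 + 5.5 + 9.5 + 11 = 36.
Step 3: U_X = R1 - n1(n1+1)/2 = 36 - 7*8/2 = 36 - 28 = 8.
       U_Y = n1*n2 - U_X = 49 - 8 = 41.
Step 4: Ties are present, so use the tie-corrected normal approximation (with continuity correction) for the p-value.
Step 5: p-value = 0.040471; compare to alpha = 0.1. reject H0.

U_X = 8, p = 0.040471, reject H0 at alpha = 0.1.


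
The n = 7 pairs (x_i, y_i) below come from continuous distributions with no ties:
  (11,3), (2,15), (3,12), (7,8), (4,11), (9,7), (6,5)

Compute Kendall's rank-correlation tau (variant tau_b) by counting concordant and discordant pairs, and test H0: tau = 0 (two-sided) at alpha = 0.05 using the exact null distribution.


Step 1: Enumerate the 21 unordered pairs (i,j) with i<j and classify each by sign(x_j-x_i) * sign(y_j-y_i).
  (1,2):dx=-9,dy=+12->D; (1,3):dx=-8,dy=+9->D; (1,4):dx=-4,dy=+5->D; (1,5):dx=-7,dy=+8->D
  (1,6):dx=-2,dy=+4->D; (1,7):dx=-5,dy=+2->D; (2,3):dx=+1,dy=-3->D; (2,4):dx=+5,dy=-7->D
  (2,5):dx=+2,dy=-4->D; (2,6):dx=+7,dy=-8->D; (2,7):dx=+4,dy=-10->D; (3,4):dx=+4,dy=-4->D
  (3,5):dx=+1,dy=-1->D; (3,6):dx=+6,dy=-5->D; (3,7):dx=+3,dy=-7->D; (4,5):dx=-3,dy=+3->D
  (4,6):dx=+2,dy=-1->D; (4,7):dx=-1,dy=-3->C; (5,6):dx=+5,dy=-4->D; (5,7):dx=+2,dy=-6->D
  (6,7):dx=-3,dy=-2->C
Step 2: C = 2, D = 19, total pairs = 21.
Step 3: tau = (C - D)/(n(n-1)/2) = (2 - 19)/21 = -0.809524.
Step 4: Exact two-sided p-value (enumerate n! = 5040 permutations of y under H0): p = 0.010714.
Step 5: alpha = 0.05. reject H0.

tau_b = -0.8095 (C=2, D=19), p = 0.010714, reject H0.


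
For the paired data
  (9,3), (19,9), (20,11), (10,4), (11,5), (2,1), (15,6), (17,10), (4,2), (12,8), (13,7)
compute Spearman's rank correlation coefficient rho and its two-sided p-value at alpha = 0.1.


Step 1: Rank x and y separately (midranks; no ties here).
rank(x): 9->3, 19->10, 20->11, 10->4, 11->5, 2->1, 15->8, 17->9, 4->2, 12->6, 13->7
rank(y): 3->3, 9->9, 11->11, 4->4, 5->5, 1->1, 6->6, 10->10, 2->2, 8->8, 7->7
Step 2: d_i = R_x(i) - R_y(i); compute d_i^2.
  (3-3)^2=0, (10-9)^2=1, (11-11)^2=0, (4-4)^2=0, (5-5)^2=0, (1-1)^2=0, (8-6)^2=4, (9-10)^2=1, (2-2)^2=0, (6-8)^2=4, (7-7)^2=0
sum(d^2) = 10.
Step 3: rho = 1 - 6*10 / (11*(11^2 - 1)) = 1 - 60/1320 = 0.954545.
Step 4: Under H0, t = rho * sqrt((n-2)/(1-rho^2)) = 9.6074 ~ t(9).
Step 5: Two-sided p-value from the t-distribution with 9 df = 0.000005.
Step 6: alpha = 0.1. reject H0.

rho = 0.9545, p = 0.000005, reject H0 at alpha = 0.1.


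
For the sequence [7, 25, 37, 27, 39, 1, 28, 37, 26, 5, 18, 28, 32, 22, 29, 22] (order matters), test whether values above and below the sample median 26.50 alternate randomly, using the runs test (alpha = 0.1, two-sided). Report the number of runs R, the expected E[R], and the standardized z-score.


Step 1: Compute median = 26.50; label A = above, B = below.
Labels in order: BBAAABAABBBAABAB  (n_A = 8, n_B = 8)
Step 2: Count runs R = 9.
Step 3: Under H0 (random ordering), E[R] = 2*n_A*n_B/(n_A+n_B) + 1 = 2*8*8/16 + 1 = 9.0000.
        Var[R] = 2*n_A*n_B*(2*n_A*n_B - n_A - n_B) / ((n_A+n_B)^2 * (n_A+n_B-1)) = 14336/3840 = 3.7333.
        SD[R] = 1.9322.
Step 4: R = E[R], so z = 0 with no continuity correction.
Step 5: Two-sided p-value via normal approximation = 2*(1 - Phi(|z|)) = 1.000000.
Step 6: alpha = 0.1. fail to reject H0.

R = 9, z = 0.0000, p = 1.000000, fail to reject H0.


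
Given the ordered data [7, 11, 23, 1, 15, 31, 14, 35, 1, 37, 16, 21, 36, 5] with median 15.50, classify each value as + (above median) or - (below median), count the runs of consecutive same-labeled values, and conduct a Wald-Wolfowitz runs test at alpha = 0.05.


Step 1: Compute median = 15.50; label A = above, B = below.
Labels in order: BBABBABABAAAAB  (n_A = 7, n_B = 7)
Step 2: Count runs R = 9.
Step 3: Under H0 (random ordering), E[R] = 2*n_A*n_B/(n_A+n_B) + 1 = 2*7*7/14 + 1 = 8.0000.
        Var[R] = 2*n_A*n_B*(2*n_A*n_B - n_A - n_B) / ((n_A+n_B)^2 * (n_A+n_B-1)) = 8232/2548 = 3.2308.
        SD[R] = 1.7974.
Step 4: Continuity-corrected z = (R - 0.5 - E[R]) / SD[R] = (9 - 0.5 - 8.0000) / 1.7974 = 0.2782.
Step 5: Two-sided p-value via normal approximation = 2*(1 - Phi(|z|)) = 0.780879.
Step 6: alpha = 0.05. fail to reject H0.

R = 9, z = 0.2782, p = 0.780879, fail to reject H0.


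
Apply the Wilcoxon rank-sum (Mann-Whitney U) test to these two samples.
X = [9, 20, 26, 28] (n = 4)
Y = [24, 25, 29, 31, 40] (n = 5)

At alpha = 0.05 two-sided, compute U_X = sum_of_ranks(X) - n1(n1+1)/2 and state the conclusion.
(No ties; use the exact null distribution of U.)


Step 1: Combine and sort all 9 observations; assign midranks.
sorted (value, group): (9,X), (20,X), (24,Y), (25,Y), (26,X), (28,X), (29,Y), (31,Y), (40,Y)
ranks: 9->1, 20->2, 24->3, 25->4, 26->5, 28->6, 29->7, 31->8, 40->9
Step 2: Rank sum for X: R1 = 1 + 2 + 5 + 6 = 14.
Step 3: U_X = R1 - n1(n1+1)/2 = 14 - 4*5/2 = 14 - 10 = 4.
       U_Y = n1*n2 - U_X = 20 - 4 = 16.
Step 4: No ties, so the exact null distribution of U (based on enumerating the C(9,4) = 126 equally likely rank assignments) gives the two-sided p-value.
Step 5: p-value = 0.190476; compare to alpha = 0.05. fail to reject H0.

U_X = 4, p = 0.190476, fail to reject H0 at alpha = 0.05.


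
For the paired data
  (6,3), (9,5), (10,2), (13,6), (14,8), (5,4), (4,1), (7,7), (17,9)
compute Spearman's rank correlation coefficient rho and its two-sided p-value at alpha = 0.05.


Step 1: Rank x and y separately (midranks; no ties here).
rank(x): 6->3, 9->5, 10->6, 13->7, 14->8, 5->2, 4->1, 7->4, 17->9
rank(y): 3->3, 5->5, 2->2, 6->6, 8->8, 4->4, 1->1, 7->7, 9->9
Step 2: d_i = R_x(i) - R_y(i); compute d_i^2.
  (3-3)^2=0, (5-5)^2=0, (6-2)^2=16, (7-6)^2=1, (8-8)^2=0, (2-4)^2=4, (1-1)^2=0, (4-7)^2=9, (9-9)^2=0
sum(d^2) = 30.
Step 3: rho = 1 - 6*30 / (9*(9^2 - 1)) = 1 - 180/720 = 0.750000.
Step 4: Under H0, t = rho * sqrt((n-2)/(1-rho^2)) = 3.0000 ~ t(7).
Step 5: Two-sided p-value from the t-distribution with 7 df = 0.019942.
Step 6: alpha = 0.05. reject H0.

rho = 0.7500, p = 0.019942, reject H0 at alpha = 0.05.


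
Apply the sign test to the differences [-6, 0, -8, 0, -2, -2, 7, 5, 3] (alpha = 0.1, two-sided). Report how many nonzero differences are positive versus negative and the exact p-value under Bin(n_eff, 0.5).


Step 1: Discard zero differences. Original n = 9; n_eff = number of nonzero differences = 7.
Nonzero differences (with sign): -6, -8, -2, -2, +7, +5, +3
Step 2: Count signs: positive = 3, negative = 4.
Step 3: Under H0: P(positive) = 0.5, so the number of positives S ~ Bin(7, 0.5).
Step 4: Two-sided exact p-value = sum of Bin(7,0.5) probabilities at or below the observed probability = 1.000000.
Step 5: alpha = 0.1. fail to reject H0.

n_eff = 7, pos = 3, neg = 4, p = 1.000000, fail to reject H0.


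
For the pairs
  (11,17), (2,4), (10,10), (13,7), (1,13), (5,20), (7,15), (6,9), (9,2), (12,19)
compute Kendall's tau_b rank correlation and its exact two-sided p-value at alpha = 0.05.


Step 1: Enumerate the 45 unordered pairs (i,j) with i<j and classify each by sign(x_j-x_i) * sign(y_j-y_i).
  (1,2):dx=-9,dy=-13->C; (1,3):dx=-1,dy=-7->C; (1,4):dx=+2,dy=-10->D; (1,5):dx=-10,dy=-4->C
  (1,6):dx=-6,dy=+3->D; (1,7):dx=-4,dy=-2->C; (1,8):dx=-5,dy=-8->C; (1,9):dx=-2,dy=-15->C
  (1,10):dx=+1,dy=+2->C; (2,3):dx=+8,dy=+6->C; (2,4):dx=+11,dy=+3->C; (2,5):dx=-1,dy=+9->D
  (2,6):dx=+3,dy=+16->C; (2,7):dx=+5,dy=+11->C; (2,8):dx=+4,dy=+5->C; (2,9):dx=+7,dy=-2->D
  (2,10):dx=+10,dy=+15->C; (3,4):dx=+3,dy=-3->D; (3,5):dx=-9,dy=+3->D; (3,6):dx=-5,dy=+10->D
  (3,7):dx=-3,dy=+5->D; (3,8):dx=-4,dy=-1->C; (3,9):dx=-1,dy=-8->C; (3,10):dx=+2,dy=+9->C
  (4,5):dx=-12,dy=+6->D; (4,6):dx=-8,dy=+13->D; (4,7):dx=-6,dy=+8->D; (4,8):dx=-7,dy=+2->D
  (4,9):dx=-4,dy=-5->C; (4,10):dx=-1,dy=+12->D; (5,6):dx=+4,dy=+7->C; (5,7):dx=+6,dy=+2->C
  (5,8):dx=+5,dy=-4->D; (5,9):dx=+8,dy=-11->D; (5,10):dx=+11,dy=+6->C; (6,7):dx=+2,dy=-5->D
  (6,8):dx=+1,dy=-11->D; (6,9):dx=+4,dy=-18->D; (6,10):dx=+7,dy=-1->D; (7,8):dx=-1,dy=-6->C
  (7,9):dx=+2,dy=-13->D; (7,10):dx=+5,dy=+4->C; (8,9):dx=+3,dy=-7->D; (8,10):dx=+6,dy=+10->C
  (9,10):dx=+3,dy=+17->C
Step 2: C = 24, D = 21, total pairs = 45.
Step 3: tau = (C - D)/(n(n-1)/2) = (24 - 21)/45 = 0.066667.
Step 4: Exact two-sided p-value (enumerate n! = 3628800 permutations of y under H0): p = 0.861801.
Step 5: alpha = 0.05. fail to reject H0.

tau_b = 0.0667 (C=24, D=21), p = 0.861801, fail to reject H0.


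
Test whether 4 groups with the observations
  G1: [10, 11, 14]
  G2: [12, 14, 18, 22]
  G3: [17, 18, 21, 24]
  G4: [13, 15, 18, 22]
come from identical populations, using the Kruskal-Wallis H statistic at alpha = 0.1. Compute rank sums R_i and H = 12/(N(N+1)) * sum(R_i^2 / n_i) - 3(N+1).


Step 1: Combine all N = 15 observations and assign midranks.
sorted (value, group, rank): (10,G1,1), (11,G1,2), (12,G2,3), (13,G4,4), (14,G1,5.5), (14,G2,5.5), (15,G4,7), (17,G3,8), (18,G2,10), (18,G3,10), (18,G4,10), (21,G3,12), (22,G2,13.5), (22,G4,13.5), (24,G3,15)
Step 2: Sum ranks within each group.
R_1 = 8.5 (n_1 = 3)
R_2 = 32 (n_2 = 4)
R_3 = 45 (n_3 = 4)
R_4 = 34.5 (n_4 = 4)
Step 3: H = 12/(N(N+1)) * sum(R_i^2/n_i) - 3(N+1)
     = 12/(15*16) * (8.5^2/3 + 32^2/4 + 45^2/4 + 34.5^2/4) - 3*16
     = 0.050000 * 1083.9 - 48
     = 6.194792.
Step 4: Ties present; correction factor C = 1 - 36/(15^3 - 15) = 0.989286. Corrected H = 6.194792 / 0.989286 = 6.261883.
Step 5: Under H0, H ~ chi^2(3); p-value = 0.099541.
Step 6: alpha = 0.1. reject H0.

H = 6.2619, df = 3, p = 0.099541, reject H0.


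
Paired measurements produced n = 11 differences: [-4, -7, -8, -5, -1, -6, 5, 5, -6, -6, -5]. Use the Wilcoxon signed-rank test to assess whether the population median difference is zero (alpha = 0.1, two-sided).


Step 1: Drop any zero differences (none here) and take |d_i|.
|d| = [4, 7, 8, 5, 1, 6, 5, 5, 6, 6, 5]
Step 2: Midrank |d_i| (ties get averaged ranks).
ranks: |4|->2, |7|->10, |8|->11, |5|->4.5, |1|->1, |6|->8, |5|->4.5, |5|->4.5, |6|->8, |6|->8, |5|->4.5
Step 3: Attach original signs; sum ranks with positive sign and with negative sign.
W+ = 4.5 + 4.5 = 9
W- = 2 + 10 + 11 + 4.5 + 1 + 8 + 8 + 8 + 4.5 = 57
(Check: W+ + W- = 66 should equal n(n+1)/2 = 66.)
Step 4: Test statistic W = min(W+, W-) = 9.
Step 5: Ties in |d|, so use the tie-corrected normal approximation.
        E[W] = n(n+1)/4 = 11*12/4 = 33.
        Tie groups: |d|=5 (t=4), |d|=6 (t=3); sum(t^3 - t) = 84.
        Var[W] = n(n+1)(2n+1)/24 - sum(t^3-t)/48 = 3036/24 - 84/48 = 124.75.
        z = (W - E[W]) / sqrt(Var[W]) = (9 - 33) / 11.1692 = -2.1488.
        Two-sided p = 2*Phi(z) = 0.031652.
Step 6: alpha = 0.1. reject H0.

W+ = 9, W- = 57, W = min = 9, p = 0.031652, reject H0.


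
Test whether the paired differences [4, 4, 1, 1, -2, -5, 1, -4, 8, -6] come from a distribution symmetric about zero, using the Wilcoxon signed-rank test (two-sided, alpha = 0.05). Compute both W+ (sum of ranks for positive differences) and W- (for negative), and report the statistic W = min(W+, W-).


Step 1: Drop any zero differences (none here) and take |d_i|.
|d| = [4, 4, 1, 1, 2, 5, 1, 4, 8, 6]
Step 2: Midrank |d_i| (ties get averaged ranks).
ranks: |4|->6, |4|->6, |1|->2, |1|->2, |2|->4, |5|->8, |1|->2, |4|->6, |8|->10, |6|->9
Step 3: Attach original signs; sum ranks with positive sign and with negative sign.
W+ = 6 + 6 + 2 + 2 + 2 + 10 = 28
W- = 4 + 8 + 6 + 9 = 27
(Check: W+ + W- = 55 should equal n(n+1)/2 = 55.)
Step 4: Test statistic W = min(W+, W-) = 27.
Step 5: Ties in |d|, so use the tie-corrected normal approximation.
        E[W] = n(n+1)/4 = 10*11/4 = 27.5.
        Tie groups: |d|=1 (t=3), |d|=4 (t=3); sum(t^3 - t) = 48.
        Var[W] = n(n+1)(2n+1)/24 - sum(t^3-t)/48 = 2310/24 - 48/48 = 95.25.
        z = (W - E[W]) / sqrt(Var[W]) = (27 - 27.5) / 9.7596 = -0.0512.
        Two-sided p = 2*Phi(z) = 0.959141.
Step 6: alpha = 0.05. fail to reject H0.

W+ = 28, W- = 27, W = min = 27, p = 0.959141, fail to reject H0.


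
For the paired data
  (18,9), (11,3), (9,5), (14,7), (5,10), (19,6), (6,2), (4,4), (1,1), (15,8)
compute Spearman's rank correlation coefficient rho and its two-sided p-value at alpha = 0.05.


Step 1: Rank x and y separately (midranks; no ties here).
rank(x): 18->9, 11->6, 9->5, 14->7, 5->3, 19->10, 6->4, 4->2, 1->1, 15->8
rank(y): 9->9, 3->3, 5->5, 7->7, 10->10, 6->6, 2->2, 4->4, 1->1, 8->8
Step 2: d_i = R_x(i) - R_y(i); compute d_i^2.
  (9-9)^2=0, (6-3)^2=9, (5-5)^2=0, (7-7)^2=0, (3-10)^2=49, (10-6)^2=16, (4-2)^2=4, (2-4)^2=4, (1-1)^2=0, (8-8)^2=0
sum(d^2) = 82.
Step 3: rho = 1 - 6*82 / (10*(10^2 - 1)) = 1 - 492/990 = 0.503030.
Step 4: Under H0, t = rho * sqrt((n-2)/(1-rho^2)) = 1.6462 ~ t(8).
Step 5: Two-sided p-value from the t-distribution with 8 df = 0.138334.
Step 6: alpha = 0.05. fail to reject H0.

rho = 0.5030, p = 0.138334, fail to reject H0 at alpha = 0.05.


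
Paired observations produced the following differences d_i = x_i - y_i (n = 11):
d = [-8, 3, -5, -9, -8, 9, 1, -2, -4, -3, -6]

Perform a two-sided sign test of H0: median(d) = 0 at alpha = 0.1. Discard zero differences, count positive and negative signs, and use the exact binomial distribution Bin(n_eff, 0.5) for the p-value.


Step 1: Discard zero differences. Original n = 11; n_eff = number of nonzero differences = 11.
Nonzero differences (with sign): -8, +3, -5, -9, -8, +9, +1, -2, -4, -3, -6
Step 2: Count signs: positive = 3, negative = 8.
Step 3: Under H0: P(positive) = 0.5, so the number of positives S ~ Bin(11, 0.5).
Step 4: Two-sided exact p-value = sum of Bin(11,0.5) probabilities at or below the observed probability = 0.226562.
Step 5: alpha = 0.1. fail to reject H0.

n_eff = 11, pos = 3, neg = 8, p = 0.226562, fail to reject H0.


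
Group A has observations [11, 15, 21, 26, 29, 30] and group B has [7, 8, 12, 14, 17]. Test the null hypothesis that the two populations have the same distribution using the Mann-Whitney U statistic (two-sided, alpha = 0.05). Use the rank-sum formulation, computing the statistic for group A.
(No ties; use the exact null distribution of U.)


Step 1: Combine and sort all 11 observations; assign midranks.
sorted (value, group): (7,Y), (8,Y), (11,X), (12,Y), (14,Y), (15,X), (17,Y), (21,X), (26,X), (29,X), (30,X)
ranks: 7->1, 8->2, 11->3, 12->4, 14->5, 15->6, 17->7, 21->8, 26->9, 29->10, 30->11
Step 2: Rank sum for X: R1 = 3 + 6 + 8 + 9 + 10 + 11 = 47.
Step 3: U_X = R1 - n1(n1+1)/2 = 47 - 6*7/2 = 47 - 21 = 26.
       U_Y = n1*n2 - U_X = 30 - 26 = 4.
Step 4: No ties, so the exact null distribution of U (based on enumerating the C(11,6) = 462 equally likely rank assignments) gives the two-sided p-value.
Step 5: p-value = 0.051948; compare to alpha = 0.05. fail to reject H0.

U_X = 26, p = 0.051948, fail to reject H0 at alpha = 0.05.


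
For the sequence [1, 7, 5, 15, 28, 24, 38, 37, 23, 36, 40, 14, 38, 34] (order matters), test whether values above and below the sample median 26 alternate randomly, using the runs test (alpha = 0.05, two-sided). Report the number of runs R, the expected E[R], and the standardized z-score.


Step 1: Compute median = 26; label A = above, B = below.
Labels in order: BBBBABAABAABAA  (n_A = 7, n_B = 7)
Step 2: Count runs R = 8.
Step 3: Under H0 (random ordering), E[R] = 2*n_A*n_B/(n_A+n_B) + 1 = 2*7*7/14 + 1 = 8.0000.
        Var[R] = 2*n_A*n_B*(2*n_A*n_B - n_A - n_B) / ((n_A+n_B)^2 * (n_A+n_B-1)) = 8232/2548 = 3.2308.
        SD[R] = 1.7974.
Step 4: R = E[R], so z = 0 with no continuity correction.
Step 5: Two-sided p-value via normal approximation = 2*(1 - Phi(|z|)) = 1.000000.
Step 6: alpha = 0.05. fail to reject H0.

R = 8, z = 0.0000, p = 1.000000, fail to reject H0.
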